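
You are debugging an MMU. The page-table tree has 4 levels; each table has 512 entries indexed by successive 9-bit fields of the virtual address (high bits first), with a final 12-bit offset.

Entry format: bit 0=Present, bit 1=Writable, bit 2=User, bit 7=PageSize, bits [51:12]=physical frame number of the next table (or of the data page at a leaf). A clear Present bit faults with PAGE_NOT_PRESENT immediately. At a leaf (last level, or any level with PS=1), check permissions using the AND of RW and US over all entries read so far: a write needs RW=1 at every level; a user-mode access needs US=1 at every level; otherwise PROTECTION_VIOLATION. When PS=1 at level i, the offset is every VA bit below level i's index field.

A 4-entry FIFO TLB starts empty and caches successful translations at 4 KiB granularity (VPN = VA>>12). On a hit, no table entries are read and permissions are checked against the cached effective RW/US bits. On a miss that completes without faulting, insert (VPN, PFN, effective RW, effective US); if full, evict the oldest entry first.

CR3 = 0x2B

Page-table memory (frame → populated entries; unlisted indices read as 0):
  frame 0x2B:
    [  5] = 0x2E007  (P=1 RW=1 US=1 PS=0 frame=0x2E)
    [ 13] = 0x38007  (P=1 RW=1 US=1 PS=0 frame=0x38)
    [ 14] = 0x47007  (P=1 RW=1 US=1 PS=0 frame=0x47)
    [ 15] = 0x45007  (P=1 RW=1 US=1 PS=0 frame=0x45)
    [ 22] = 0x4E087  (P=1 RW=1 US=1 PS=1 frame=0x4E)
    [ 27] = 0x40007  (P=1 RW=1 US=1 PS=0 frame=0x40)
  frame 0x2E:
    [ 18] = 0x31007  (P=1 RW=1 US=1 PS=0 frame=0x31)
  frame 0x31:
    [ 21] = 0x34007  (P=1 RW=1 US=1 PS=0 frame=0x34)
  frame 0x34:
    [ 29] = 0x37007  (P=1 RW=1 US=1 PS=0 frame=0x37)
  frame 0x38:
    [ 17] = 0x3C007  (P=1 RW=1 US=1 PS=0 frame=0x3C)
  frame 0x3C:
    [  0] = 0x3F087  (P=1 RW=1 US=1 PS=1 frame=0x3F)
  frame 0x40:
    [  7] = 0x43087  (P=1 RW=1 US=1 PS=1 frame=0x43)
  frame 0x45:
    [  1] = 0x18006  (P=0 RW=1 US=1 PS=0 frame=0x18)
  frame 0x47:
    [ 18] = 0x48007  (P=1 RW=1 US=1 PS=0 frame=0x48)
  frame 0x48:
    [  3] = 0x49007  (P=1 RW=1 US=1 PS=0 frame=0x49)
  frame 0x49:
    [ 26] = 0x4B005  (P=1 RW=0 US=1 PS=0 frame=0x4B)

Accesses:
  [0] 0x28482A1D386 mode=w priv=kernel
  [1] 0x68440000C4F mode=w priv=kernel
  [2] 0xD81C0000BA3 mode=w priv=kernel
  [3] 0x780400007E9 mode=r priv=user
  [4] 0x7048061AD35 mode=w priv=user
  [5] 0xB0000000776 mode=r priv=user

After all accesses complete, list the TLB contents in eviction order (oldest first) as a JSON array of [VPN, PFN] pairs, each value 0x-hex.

Walk each access:
#0 VA=0x28482A1D386 (w,kernel):
  [0] read 0x2B idx=5: raw=0x2E007 flags P=1 W=1 U=1 S=0
  [1] read 0x2E idx=18: raw=0x31007 flags P=1 W=1 U=1 S=0
  [2] read 0x31 idx=21: raw=0x34007 flags P=1 W=1 U=1 S=0
  [3] read 0x34 idx=29: raw=0x37007 flags P=1 W=1 U=1 S=0
  ✓ 0x37386  — 4 lookups
#1 VA=0x68440000C4F (w,kernel):
  [0] read 0x2B idx=13: raw=0x38007 flags P=1 W=1 U=1 S=0
  [1] read 0x38 idx=17: raw=0x3C007 flags P=1 W=1 U=1 S=0
  [2] read 0x3C idx=0: raw=0x3F087 flags P=1 W=1 U=1 S=1
  ✓ 0x3FC4F (huge @L2)  — 3 lookups
#2 VA=0xD81C0000BA3 (w,kernel):
  [0] read 0x2B idx=27: raw=0x40007 flags P=1 W=1 U=1 S=0
  [1] read 0x40 idx=7: raw=0x43087 flags P=1 W=1 U=1 S=1
  ✓ 0x43BA3 (huge @L1)  — 2 lookups
#3 VA=0x780400007E9 (r,user):
  [0] read 0x2B idx=15: raw=0x45007 flags P=1 W=1 U=1 S=0
  [1] read 0x45 idx=1: raw=0x18006 flags P=0 W=1 U=1 S=0
  ✗ PAGE_NOT_PRESENT  [2 reads]
#4 VA=0x7048061AD35 (w,user):
  [0] read 0x2B idx=14: raw=0x47007 flags P=1 W=1 U=1 S=0
  [1] read 0x47 idx=18: raw=0x48007 flags P=1 W=1 U=1 S=0
  [2] read 0x48 idx=3: raw=0x49007 flags P=1 W=1 U=1 S=0
  [3] read 0x49 idx=26: raw=0x4B005 flags P=1 W=0 U=1 S=0
  ✗ PROTECTION_VIOLATION  [4 reads]
#5 VA=0xB0000000776 (r,user):
  [0] read 0x2B idx=22: raw=0x4E087 flags P=1 W=1 U=1 S=1
  ✓ 0x4E776 (huge @L0)  — 1 lookups

TLB: [["0x28482A1D", "0x37"], ["0x68440000", "0x3F"], ["0xD81C0000", "0x43"], ["0xB0000000", "0x4E"]]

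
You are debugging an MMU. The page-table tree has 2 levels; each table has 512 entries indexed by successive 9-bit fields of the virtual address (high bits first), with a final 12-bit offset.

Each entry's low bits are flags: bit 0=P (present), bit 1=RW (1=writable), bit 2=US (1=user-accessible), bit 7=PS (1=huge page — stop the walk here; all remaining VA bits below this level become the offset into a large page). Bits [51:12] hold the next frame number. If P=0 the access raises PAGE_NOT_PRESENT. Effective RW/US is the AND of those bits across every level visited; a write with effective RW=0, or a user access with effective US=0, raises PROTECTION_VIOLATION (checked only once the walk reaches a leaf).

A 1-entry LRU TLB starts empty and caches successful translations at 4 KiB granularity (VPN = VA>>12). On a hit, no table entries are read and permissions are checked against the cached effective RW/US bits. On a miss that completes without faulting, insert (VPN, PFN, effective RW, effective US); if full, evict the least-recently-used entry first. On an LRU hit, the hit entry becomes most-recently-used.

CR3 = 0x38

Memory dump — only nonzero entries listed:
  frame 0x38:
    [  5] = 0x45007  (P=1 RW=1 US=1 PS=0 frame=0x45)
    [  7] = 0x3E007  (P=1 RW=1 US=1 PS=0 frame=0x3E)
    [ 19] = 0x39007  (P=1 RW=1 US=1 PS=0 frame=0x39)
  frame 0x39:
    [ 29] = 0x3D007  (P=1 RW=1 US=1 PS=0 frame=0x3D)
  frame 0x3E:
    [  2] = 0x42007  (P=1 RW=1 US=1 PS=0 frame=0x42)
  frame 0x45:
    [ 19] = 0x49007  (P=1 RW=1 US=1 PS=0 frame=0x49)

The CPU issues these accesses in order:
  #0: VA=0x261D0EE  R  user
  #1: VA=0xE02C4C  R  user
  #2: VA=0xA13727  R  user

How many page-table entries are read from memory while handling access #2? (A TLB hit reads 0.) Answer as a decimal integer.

Walk each access:
#0 VA=0x261D0EE (r,user):
  lvl0: tbl 0x38, slot 19 ⇒ 0x39007 (P1/RW1/US1/PS0)
  lvl1: tbl 0x39, slot 29 ⇒ 0x3D007 (P1/RW1/US1/PS0)
  ✓ 0x3D0EE  — 2 lookups
#1 VA=0xE02C4C (r,user):
  lvl0: tbl 0x38, slot 7 ⇒ 0x3E007 (P1/RW1/US1/PS0)
  lvl1: tbl 0x3E, slot 2 ⇒ 0x42007 (P1/RW1/US1/PS0)
  ✓ 0x42C4C  — 2 lookups
#2 VA=0xA13727 (r,user):
  lvl0: tbl 0x38, slot 5 ⇒ 0x45007 (P1/RW1/US1/PS0)
  lvl1: tbl 0x45, slot 19 ⇒ 0x49007 (P1/RW1/US1/PS0)
  ✓ 0x49727  — 2 lookups

Entries read for #2: 2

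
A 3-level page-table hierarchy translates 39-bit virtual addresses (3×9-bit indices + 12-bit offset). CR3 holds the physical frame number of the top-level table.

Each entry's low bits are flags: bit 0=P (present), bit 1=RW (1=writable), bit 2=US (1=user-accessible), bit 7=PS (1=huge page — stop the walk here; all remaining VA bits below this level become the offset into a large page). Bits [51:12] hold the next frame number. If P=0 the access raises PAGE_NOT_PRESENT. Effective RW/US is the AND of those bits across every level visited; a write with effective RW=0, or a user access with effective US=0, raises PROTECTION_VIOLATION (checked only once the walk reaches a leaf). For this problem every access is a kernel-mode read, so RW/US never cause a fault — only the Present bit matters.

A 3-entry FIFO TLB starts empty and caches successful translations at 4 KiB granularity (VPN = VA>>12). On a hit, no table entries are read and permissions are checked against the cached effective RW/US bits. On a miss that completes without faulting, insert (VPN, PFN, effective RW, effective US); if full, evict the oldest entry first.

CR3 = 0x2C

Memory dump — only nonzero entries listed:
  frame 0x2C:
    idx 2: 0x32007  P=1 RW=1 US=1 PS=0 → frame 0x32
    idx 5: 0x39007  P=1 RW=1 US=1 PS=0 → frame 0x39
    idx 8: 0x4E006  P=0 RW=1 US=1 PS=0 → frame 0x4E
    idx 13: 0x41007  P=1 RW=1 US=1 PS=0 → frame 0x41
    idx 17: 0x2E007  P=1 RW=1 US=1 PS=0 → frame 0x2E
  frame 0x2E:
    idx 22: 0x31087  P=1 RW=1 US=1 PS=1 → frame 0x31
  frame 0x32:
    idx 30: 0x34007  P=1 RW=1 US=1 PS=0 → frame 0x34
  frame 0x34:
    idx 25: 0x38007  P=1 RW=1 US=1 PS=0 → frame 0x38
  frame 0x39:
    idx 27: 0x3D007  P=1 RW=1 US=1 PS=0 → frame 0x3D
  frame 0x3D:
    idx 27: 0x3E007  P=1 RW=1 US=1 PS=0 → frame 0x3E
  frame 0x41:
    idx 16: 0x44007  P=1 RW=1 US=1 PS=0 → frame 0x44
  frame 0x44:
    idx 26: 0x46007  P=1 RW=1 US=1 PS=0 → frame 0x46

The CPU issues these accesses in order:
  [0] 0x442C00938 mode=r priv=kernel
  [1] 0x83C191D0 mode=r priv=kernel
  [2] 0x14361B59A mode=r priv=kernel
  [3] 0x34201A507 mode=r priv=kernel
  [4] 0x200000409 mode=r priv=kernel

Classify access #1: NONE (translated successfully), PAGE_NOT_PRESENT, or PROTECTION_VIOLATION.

Walk each access:
#0 VA=0x442C00938 (r,kernel):
  lvl0: tbl 0x2C, slot 17 ⇒ 0x2E007 (P1/RW1/US1/PS0)
  lvl1: tbl 0x2E, slot 22 ⇒ 0x31087 (P1/RW1/US1/PS1)
  ✓ 0x31938 (huge @L1)  — 2 lookups
#1 VA=0x83C191D0 (r,kernel):
  lvl0: tbl 0x2C, slot 2 ⇒ 0x32007 (P1/RW1/US1/PS0)
  lvl1: tbl 0x32, slot 30 ⇒ 0x34007 (P1/RW1/US1/PS0)
  lvl2: tbl 0x34, slot 25 ⇒ 0x38007 (P1/RW1/US1/PS0)
  ✓ 0x381D0  — 3 lookups
#2 VA=0x14361B59A (r,kernel):
  lvl0: tbl 0x2C, slot 5 ⇒ 0x39007 (P1/RW1/US1/PS0)
  lvl1: tbl 0x39, slot 27 ⇒ 0x3D007 (P1/RW1/US1/PS0)
  lvl2: tbl 0x3D, slot 27 ⇒ 0x3E007 (P1/RW1/US1/PS0)
  ✓ 0x3E59A  — 3 lookups
#3 VA=0x34201A507 (r,kernel):
  lvl0: tbl 0x2C, slot 13 ⇒ 0x41007 (P1/RW1/US1/PS0)
  lvl1: tbl 0x41, slot 16 ⇒ 0x44007 (P1/RW1/US1/PS0)
  lvl2: tbl 0x44, slot 26 ⇒ 0x46007 (P1/RW1/US1/PS0)
  ✓ 0x46507  — 3 lookups
#4 VA=0x200000409 (r,kernel):
  lvl0: tbl 0x2C, slot 8 ⇒ 0x4E006 (P0/RW1/US1/PS0)
  ✗ PAGE_NOT_PRESENT  [1 reads]

Access #1 fault: NONE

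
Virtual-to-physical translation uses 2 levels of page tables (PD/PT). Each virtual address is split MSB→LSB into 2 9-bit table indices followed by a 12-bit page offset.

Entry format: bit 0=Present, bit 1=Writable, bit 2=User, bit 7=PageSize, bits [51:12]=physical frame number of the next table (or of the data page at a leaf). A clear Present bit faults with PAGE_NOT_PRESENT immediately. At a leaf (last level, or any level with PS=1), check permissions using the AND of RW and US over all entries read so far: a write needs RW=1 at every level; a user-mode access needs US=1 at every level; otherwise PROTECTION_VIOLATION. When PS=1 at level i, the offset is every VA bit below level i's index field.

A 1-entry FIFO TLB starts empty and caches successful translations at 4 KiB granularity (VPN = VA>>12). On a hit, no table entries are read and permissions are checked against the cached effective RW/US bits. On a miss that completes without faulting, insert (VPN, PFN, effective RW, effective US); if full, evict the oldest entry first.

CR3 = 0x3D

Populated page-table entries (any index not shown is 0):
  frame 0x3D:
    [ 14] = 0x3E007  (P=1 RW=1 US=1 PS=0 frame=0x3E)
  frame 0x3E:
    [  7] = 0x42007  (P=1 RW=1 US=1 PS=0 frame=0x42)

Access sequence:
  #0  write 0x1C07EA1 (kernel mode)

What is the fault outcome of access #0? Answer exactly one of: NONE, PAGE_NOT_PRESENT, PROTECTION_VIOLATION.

Per-access translation:
#0 VA=0x1C07EA1 (w,kernel):
  lvl0: tbl 0x3D, slot 14 ⇒ 0x3E007 (P1/RW1/US1/PS0)
  lvl1: tbl 0x3E, slot 7 ⇒ 0x42007 (P1/RW1/US1/PS0)
  ✓ 0x42EA1  — 2 lookups

Access #0 fault: NONE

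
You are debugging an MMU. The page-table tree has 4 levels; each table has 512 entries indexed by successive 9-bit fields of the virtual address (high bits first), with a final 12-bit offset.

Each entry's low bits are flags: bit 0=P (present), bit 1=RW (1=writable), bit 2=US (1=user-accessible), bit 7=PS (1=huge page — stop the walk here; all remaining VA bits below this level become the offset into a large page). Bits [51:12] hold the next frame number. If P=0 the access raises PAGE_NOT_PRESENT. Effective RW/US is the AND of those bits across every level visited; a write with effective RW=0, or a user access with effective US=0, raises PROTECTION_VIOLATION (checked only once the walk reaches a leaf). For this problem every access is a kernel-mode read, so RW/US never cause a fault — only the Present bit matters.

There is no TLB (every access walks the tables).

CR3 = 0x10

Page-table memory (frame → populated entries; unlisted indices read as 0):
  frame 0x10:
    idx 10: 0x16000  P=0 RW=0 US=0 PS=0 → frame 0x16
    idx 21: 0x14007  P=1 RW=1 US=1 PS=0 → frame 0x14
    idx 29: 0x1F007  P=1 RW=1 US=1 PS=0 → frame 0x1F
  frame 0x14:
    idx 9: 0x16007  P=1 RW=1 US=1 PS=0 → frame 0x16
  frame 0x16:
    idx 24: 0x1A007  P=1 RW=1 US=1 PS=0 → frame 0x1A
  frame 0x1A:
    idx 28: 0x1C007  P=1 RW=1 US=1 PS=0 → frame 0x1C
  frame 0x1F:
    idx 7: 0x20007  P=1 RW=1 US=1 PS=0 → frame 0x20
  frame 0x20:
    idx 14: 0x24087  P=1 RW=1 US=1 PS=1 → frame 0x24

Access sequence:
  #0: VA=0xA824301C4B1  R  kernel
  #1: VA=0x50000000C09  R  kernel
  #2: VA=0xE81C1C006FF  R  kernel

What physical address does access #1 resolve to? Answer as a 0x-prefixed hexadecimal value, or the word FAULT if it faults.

Walk each access:
#0 VA=0xA824301C4B1 (r,kernel):
  L0: frame=0x10 idx=21 entry=0x14007 [P=1 RW=1 US=1 PS=0]
  L1: frame=0x14 idx=9 entry=0x16007 [P=1 RW=1 US=1 PS=0]
  L2: frame=0x16 idx=24 entry=0x1A007 [P=1 RW=1 US=1 PS=0]
  L3: frame=0x1A idx=28 entry=0x1C007 [P=1 RW=1 US=1 PS=0]
  → PA=0x1C4B1  (4 entries read)
#1 VA=0x50000000C09 (r,kernel):
  L0: frame=0x10 idx=10 entry=0x16000 [P=0 RW=0 US=0 PS=0]
  ✗ PAGE_NOT_PRESENT  [1 reads]
#2 VA=0xE81C1C006FF (r,kernel):
  L0: frame=0x10 idx=29 entry=0x1F007 [P=1 RW=1 US=1 PS=0]
  L1: frame=0x1F idx=7 entry=0x20007 [P=1 RW=1 US=1 PS=0]
  L2: frame=0x20 idx=14 entry=0x24087 [P=1 RW=1 US=1 PS=1]
  → PA=0x246FF (huge @L2)  (3 entries read)

Access #1 PA: FAULT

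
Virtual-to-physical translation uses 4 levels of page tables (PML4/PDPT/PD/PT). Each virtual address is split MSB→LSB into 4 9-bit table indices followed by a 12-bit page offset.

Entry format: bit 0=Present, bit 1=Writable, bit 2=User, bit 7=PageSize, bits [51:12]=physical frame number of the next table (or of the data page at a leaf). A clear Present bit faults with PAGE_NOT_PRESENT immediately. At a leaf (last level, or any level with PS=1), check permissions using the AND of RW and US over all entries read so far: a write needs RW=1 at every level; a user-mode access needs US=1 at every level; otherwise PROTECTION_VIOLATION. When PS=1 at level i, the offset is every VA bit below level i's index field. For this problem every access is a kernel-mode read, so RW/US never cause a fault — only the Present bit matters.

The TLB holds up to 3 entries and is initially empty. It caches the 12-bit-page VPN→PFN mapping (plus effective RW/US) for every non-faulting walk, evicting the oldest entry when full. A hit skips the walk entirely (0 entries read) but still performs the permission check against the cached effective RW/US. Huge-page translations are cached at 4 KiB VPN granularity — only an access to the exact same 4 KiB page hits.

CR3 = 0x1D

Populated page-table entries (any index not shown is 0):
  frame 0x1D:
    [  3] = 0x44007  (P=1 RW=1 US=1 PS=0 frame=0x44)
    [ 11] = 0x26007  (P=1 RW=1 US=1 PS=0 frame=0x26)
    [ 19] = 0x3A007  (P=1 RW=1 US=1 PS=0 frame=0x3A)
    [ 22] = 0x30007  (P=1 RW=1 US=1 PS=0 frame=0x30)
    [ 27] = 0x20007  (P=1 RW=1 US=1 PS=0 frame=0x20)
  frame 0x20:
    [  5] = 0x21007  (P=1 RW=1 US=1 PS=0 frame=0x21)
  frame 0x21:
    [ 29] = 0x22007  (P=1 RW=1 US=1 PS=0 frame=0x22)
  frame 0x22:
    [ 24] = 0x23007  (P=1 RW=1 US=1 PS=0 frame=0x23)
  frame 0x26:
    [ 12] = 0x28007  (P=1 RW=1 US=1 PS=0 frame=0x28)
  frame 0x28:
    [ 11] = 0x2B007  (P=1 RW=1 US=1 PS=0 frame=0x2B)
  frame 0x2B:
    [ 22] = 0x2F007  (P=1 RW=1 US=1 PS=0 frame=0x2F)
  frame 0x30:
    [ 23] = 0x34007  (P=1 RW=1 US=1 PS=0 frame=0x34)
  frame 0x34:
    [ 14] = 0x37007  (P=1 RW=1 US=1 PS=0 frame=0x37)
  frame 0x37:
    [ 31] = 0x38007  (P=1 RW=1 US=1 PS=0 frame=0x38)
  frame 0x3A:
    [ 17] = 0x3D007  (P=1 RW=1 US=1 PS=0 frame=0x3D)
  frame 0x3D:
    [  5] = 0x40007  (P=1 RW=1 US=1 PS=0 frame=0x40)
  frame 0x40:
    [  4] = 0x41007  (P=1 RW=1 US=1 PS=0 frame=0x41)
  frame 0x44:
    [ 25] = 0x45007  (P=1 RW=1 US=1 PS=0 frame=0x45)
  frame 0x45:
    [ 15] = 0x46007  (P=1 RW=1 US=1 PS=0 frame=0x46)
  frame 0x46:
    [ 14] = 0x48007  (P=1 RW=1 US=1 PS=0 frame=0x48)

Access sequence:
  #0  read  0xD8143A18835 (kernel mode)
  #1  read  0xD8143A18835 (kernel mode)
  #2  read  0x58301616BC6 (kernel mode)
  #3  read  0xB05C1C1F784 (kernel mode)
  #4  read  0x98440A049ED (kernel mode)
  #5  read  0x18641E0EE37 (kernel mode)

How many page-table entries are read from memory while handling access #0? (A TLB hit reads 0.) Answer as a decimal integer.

Walk each access:
#0 VA=0xD8143A18835 (r,kernel):
  L0 @0x1D[27] → 0x20007  P=1,RW=1,US=1,PS=0
  L1 @0x20[5] → 0x21007  P=1,RW=1,US=1,PS=0
  L2 @0x21[29] → 0x22007  P=1,RW=1,US=1,PS=0
  L3 @0x22[24] → 0x23007  P=1,RW=1,US=1,PS=0
  ✓ 0x23835  — 4 lookups
#1 VA=0xD8143A18835 (r,kernel):
  TLB hit vpn=0xD8143A18 → PA=0x23835
#2 VA=0x58301616BC6 (r,kernel):
  L0 @0x1D[11] → 0x26007  P=1,RW=1,US=1,PS=0
  L1 @0x26[12] → 0x28007  P=1,RW=1,US=1,PS=0
  L2 @0x28[11] → 0x2B007  P=1,RW=1,US=1,PS=0
  L3 @0x2B[22] → 0x2F007  P=1,RW=1,US=1,PS=0
  ✓ 0x2FBC6  — 4 lookups
#3 VA=0xB05C1C1F784 (r,kernel):
  L0 @0x1D[22] → 0x30007  P=1,RW=1,US=1,PS=0
  L1 @0x30[23] → 0x34007  P=1,RW=1,US=1,PS=0
  L2 @0x34[14] → 0x37007  P=1,RW=1,US=1,PS=0
  L3 @0x37[31] → 0x38007  P=1,RW=1,US=1,PS=0
  ✓ 0x38784  — 4 lookups
#4 VA=0x98440A049ED (r,kernel):
  L0 @0x1D[19] → 0x3A007  P=1,RW=1,US=1,PS=0
  L1 @0x3A[17] → 0x3D007  P=1,RW=1,US=1,PS=0
  L2 @0x3D[5] → 0x40007  P=1,RW=1,US=1,PS=0
  L3 @0x40[4] → 0x41007  P=1,RW=1,US=1,PS=0
  ✓ 0x419ED  — 4 lookups
#5 VA=0x18641E0EE37 (r,kernel):
  L0 @0x1D[3] → 0x44007  P=1,RW=1,US=1,PS=0
  L1 @0x44[25] → 0x45007  P=1,RW=1,US=1,PS=0
  L2 @0x45[15] → 0x46007  P=1,RW=1,US=1,PS=0
  L3 @0x46[14] → 0x48007  P=1,RW=1,US=1,PS=0
  ✓ 0x48E37  — 4 lookups

Entries read for #0: 4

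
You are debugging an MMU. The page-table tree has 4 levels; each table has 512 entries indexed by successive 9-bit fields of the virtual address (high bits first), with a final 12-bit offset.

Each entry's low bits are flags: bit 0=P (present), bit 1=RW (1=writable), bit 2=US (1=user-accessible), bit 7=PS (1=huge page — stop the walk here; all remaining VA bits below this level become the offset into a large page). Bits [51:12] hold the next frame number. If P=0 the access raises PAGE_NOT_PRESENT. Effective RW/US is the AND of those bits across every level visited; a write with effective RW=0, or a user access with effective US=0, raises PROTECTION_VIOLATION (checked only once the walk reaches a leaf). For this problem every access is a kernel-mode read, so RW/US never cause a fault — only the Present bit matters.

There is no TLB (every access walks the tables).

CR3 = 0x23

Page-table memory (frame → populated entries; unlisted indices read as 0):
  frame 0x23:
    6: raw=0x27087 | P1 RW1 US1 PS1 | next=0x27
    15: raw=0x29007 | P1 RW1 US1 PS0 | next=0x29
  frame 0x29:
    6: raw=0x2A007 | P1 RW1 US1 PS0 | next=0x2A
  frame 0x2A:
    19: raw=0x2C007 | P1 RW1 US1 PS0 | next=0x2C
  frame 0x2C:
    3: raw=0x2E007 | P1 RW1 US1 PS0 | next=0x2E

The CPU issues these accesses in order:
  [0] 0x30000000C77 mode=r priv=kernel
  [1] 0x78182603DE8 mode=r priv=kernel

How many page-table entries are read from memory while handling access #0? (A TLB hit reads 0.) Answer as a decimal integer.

Per-access translation:
#0 VA=0x30000000C77 (r,kernel):
  lvl0: tbl 0x23, slot 6 ⇒ 0x27087 (P1/RW1/US1/PS1)
  ✓ 0x27C77 (huge @L0)  — 1 lookups
#1 VA=0x78182603DE8 (r,kernel):
  lvl0: tbl 0x23, slot 15 ⇒ 0x29007 (P1/RW1/US1/PS0)
  lvl1: tbl 0x29, slot 6 ⇒ 0x2A007 (P1/RW1/US1/PS0)
  lvl2: tbl 0x2A, slot 19 ⇒ 0x2C007 (P1/RW1/US1/PS0)
  lvl3: tbl 0x2C, slot 3 ⇒ 0x2E007 (P1/RW1/US1/PS0)
  ✓ 0x2EDE8  — 4 lookups

Entries read for #0: 1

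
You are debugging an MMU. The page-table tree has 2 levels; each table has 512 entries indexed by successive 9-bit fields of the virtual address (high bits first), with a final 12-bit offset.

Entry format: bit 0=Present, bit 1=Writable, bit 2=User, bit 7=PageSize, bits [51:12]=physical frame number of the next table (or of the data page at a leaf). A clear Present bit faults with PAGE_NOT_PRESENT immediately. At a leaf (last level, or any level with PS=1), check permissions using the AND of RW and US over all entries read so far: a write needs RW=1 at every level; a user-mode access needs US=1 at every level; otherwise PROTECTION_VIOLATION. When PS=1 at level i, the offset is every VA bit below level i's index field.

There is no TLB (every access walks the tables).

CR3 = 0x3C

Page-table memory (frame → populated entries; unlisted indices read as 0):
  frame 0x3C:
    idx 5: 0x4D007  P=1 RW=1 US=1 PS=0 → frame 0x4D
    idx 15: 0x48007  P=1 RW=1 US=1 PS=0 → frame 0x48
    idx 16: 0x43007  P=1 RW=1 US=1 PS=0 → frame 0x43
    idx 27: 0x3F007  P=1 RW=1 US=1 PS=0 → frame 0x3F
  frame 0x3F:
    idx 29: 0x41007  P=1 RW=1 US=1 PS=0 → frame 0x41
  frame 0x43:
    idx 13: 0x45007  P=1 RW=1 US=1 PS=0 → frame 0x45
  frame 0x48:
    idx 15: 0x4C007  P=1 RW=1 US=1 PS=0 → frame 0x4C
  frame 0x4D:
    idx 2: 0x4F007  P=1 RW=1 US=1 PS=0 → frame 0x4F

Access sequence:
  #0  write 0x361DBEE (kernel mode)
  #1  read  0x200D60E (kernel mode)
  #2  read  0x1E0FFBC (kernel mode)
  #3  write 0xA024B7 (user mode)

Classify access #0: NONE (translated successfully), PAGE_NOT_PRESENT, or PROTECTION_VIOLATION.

Walk each access:
#0 VA=0x361DBEE (w,kernel):
  lvl0: tbl 0x3C, slot 27 ⇒ 0x3F007 (P1/RW1/US1/PS0)
  lvl1: tbl 0x3F, slot 29 ⇒ 0x41007 (P1/RW1/US1/PS0)
  ⇒ phys 0x41BEE  [2 reads]
#1 VA=0x200D60E (r,kernel):
  lvl0: tbl 0x3C, slot 16 ⇒ 0x43007 (P1/RW1/US1/PS0)
  lvl1: tbl 0x43, slot 13 ⇒ 0x45007 (P1/RW1/US1/PS0)
  ⇒ phys 0x4560E  [2 reads]
#2 VA=0x1E0FFBC (r,kernel):
  lvl0: tbl 0x3C, slot 15 ⇒ 0x48007 (P1/RW1/US1/PS0)
  lvl1: tbl 0x48, slot 15 ⇒ 0x4C007 (P1/RW1/US1/PS0)
  ⇒ phys 0x4CFBC  [2 reads]
#3 VA=0xA024B7 (w,user):
  lvl0: tbl 0x3C, slot 5 ⇒ 0x4D007 (P1/RW1/US1/PS0)
  lvl1: tbl 0x4D, slot 2 ⇒ 0x4F007 (P1/RW1/US1/PS0)
  ⇒ phys 0x4F4B7  [2 reads]

Access #0 fault: NONE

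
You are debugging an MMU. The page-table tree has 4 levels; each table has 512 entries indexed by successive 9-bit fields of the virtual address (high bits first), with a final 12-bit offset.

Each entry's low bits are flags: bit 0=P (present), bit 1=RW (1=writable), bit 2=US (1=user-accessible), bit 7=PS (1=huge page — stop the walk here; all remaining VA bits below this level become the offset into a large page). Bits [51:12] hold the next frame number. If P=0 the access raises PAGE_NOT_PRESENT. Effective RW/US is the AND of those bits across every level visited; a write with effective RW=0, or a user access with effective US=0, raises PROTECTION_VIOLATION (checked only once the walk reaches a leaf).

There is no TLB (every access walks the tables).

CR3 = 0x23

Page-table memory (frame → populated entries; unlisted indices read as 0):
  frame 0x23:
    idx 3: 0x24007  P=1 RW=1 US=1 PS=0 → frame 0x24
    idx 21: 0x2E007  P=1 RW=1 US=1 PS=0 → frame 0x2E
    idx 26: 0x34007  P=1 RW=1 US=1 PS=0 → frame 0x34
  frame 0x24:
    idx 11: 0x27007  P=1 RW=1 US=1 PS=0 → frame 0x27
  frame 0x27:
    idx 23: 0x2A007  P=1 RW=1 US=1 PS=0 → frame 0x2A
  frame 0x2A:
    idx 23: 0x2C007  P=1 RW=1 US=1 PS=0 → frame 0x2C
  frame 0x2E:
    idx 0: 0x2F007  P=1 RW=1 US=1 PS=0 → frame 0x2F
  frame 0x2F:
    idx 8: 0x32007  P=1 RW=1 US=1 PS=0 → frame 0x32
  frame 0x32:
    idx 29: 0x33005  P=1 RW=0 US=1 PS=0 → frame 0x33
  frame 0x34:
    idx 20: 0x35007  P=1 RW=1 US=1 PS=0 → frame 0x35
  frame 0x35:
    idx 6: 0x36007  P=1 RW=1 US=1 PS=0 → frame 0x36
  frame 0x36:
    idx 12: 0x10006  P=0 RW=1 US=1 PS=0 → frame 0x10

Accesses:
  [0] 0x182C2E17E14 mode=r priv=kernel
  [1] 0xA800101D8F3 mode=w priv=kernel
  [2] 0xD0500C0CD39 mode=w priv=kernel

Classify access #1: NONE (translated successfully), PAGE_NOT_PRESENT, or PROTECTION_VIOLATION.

Per-access translation:
#0 VA=0x182C2E17E14 (r,kernel):
  lvl0: tbl 0x23, slot 3 ⇒ 0x24007 (P1/RW1/US1/PS0)
  lvl1: tbl 0x24, slot 11 ⇒ 0x27007 (P1/RW1/US1/PS0)
  lvl2: tbl 0x27, slot 23 ⇒ 0x2A007 (P1/RW1/US1/PS0)
  lvl3: tbl 0x2A, slot 23 ⇒ 0x2C007 (P1/RW1/US1/PS0)
  ⇒ phys 0x2CE14  [4 reads]
#1 VA=0xA800101D8F3 (w,kernel):
  lvl0: tbl 0x23, slot 21 ⇒ 0x2E007 (P1/RW1/US1/PS0)
  lvl1: tbl 0x2E, slot 0 ⇒ 0x2F007 (P1/RW1/US1/PS0)
  lvl2: tbl 0x2F, slot 8 ⇒ 0x32007 (P1/RW1/US1/PS0)
  lvl3: tbl 0x32, slot 29 ⇒ 0x33005 (P1/RW0/US1/PS0)
  ✗ PROTECTION_VIOLATION  [4 reads]
#2 VA=0xD0500C0CD39 (w,kernel):
  lvl0: tbl 0x23, slot 26 ⇒ 0x34007 (P1/RW1/US1/PS0)
  lvl1: tbl 0x34, slot 20 ⇒ 0x35007 (P1/RW1/US1/PS0)
  lvl2: tbl 0x35, slot 6 ⇒ 0x36007 (P1/RW1/US1/PS0)
  lvl3: tbl 0x36, slot 12 ⇒ 0x10006 (P0/RW1/US1/PS0)
  ✗ PAGE_NOT_PRESENT  [4 reads]

Access #1 fault: PROTECTION_VIOLATION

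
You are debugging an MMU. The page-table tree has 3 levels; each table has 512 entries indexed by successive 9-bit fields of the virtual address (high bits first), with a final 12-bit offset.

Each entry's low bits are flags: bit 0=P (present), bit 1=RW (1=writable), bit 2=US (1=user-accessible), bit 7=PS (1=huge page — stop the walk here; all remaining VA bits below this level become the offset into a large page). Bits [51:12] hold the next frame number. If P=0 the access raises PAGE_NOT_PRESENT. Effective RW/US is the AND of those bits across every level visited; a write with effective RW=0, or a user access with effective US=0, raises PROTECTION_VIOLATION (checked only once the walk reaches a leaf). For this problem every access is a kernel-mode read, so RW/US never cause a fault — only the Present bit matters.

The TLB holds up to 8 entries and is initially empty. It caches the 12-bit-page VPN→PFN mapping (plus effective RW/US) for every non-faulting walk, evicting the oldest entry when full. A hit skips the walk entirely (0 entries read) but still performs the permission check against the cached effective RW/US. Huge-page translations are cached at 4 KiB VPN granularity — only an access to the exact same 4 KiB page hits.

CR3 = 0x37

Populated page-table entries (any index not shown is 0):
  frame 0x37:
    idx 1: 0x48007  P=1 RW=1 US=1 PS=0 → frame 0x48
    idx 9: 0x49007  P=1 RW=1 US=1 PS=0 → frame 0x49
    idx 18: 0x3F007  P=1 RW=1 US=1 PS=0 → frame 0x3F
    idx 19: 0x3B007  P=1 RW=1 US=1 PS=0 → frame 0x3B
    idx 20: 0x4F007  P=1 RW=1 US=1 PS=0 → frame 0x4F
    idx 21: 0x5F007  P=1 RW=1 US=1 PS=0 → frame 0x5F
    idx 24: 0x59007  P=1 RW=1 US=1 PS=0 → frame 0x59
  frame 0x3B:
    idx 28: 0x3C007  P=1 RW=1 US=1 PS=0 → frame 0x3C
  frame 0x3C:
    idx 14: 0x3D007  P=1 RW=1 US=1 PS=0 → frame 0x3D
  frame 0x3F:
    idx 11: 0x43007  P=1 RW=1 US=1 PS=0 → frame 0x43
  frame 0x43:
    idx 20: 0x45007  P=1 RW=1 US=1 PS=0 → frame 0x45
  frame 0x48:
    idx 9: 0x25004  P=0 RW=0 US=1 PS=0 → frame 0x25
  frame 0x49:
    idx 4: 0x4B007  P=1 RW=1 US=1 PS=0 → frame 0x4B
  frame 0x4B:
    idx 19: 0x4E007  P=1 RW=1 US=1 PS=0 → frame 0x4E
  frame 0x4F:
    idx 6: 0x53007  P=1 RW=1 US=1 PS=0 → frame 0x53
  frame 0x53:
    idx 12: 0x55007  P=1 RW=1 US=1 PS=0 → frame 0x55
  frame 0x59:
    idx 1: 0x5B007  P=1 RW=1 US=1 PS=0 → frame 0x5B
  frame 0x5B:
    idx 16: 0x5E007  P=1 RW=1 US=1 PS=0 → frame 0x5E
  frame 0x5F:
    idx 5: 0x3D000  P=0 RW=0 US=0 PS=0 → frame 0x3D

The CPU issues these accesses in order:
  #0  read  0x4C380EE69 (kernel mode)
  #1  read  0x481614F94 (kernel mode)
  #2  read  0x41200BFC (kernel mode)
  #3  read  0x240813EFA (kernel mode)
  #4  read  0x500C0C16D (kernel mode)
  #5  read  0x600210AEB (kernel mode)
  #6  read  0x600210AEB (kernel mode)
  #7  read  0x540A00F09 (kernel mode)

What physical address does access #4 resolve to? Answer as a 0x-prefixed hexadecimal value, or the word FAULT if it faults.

Per-access translation:
#0 VA=0x4C380EE69 (r,kernel):
  lvl0: tbl 0x37, slot 19 ⇒ 0x3B007 (P1/RW1/US1/PS0)
  lvl1: tbl 0x3B, slot 28 ⇒ 0x3C007 (P1/RW1/US1/PS0)
  lvl2: tbl 0x3C, slot 14 ⇒ 0x3D007 (P1/RW1/US1/PS0)
  ✓ 0x3DE69  — 3 lookups
#1 VA=0x481614F94 (r,kernel):
  lvl0: tbl 0x37, slot 18 ⇒ 0x3F007 (P1/RW1/US1/PS0)
  lvl1: tbl 0x3F, slot 11 ⇒ 0x43007 (P1/RW1/US1/PS0)
  lvl2: tbl 0x43, slot 20 ⇒ 0x45007 (P1/RW1/US1/PS0)
  ✓ 0x45F94  — 3 lookups
#2 VA=0x41200BFC (r,kernel):
  lvl0: tbl 0x37, slot 1 ⇒ 0x48007 (P1/RW1/US1/PS0)
  lvl1: tbl 0x48, slot 9 ⇒ 0x25004 (P0/RW0/US1/PS0)
  ⇒ fault: PAGE_NOT_PRESENT  — 2 lookups
#3 VA=0x240813EFA (r,kernel):
  lvl0: tbl 0x37, slot 9 ⇒ 0x49007 (P1/RW1/US1/PS0)
  lvl1: tbl 0x49, slot 4 ⇒ 0x4B007 (P1/RW1/US1/PS0)
  lvl2: tbl 0x4B, slot 19 ⇒ 0x4E007 (P1/RW1/US1/PS0)
  ✓ 0x4EEFA  — 3 lookups
#4 VA=0x500C0C16D (r,kernel):
  lvl0: tbl 0x37, slot 20 ⇒ 0x4F007 (P1/RW1/US1/PS0)
  lvl1: tbl 0x4F, slot 6 ⇒ 0x53007 (P1/RW1/US1/PS0)
  lvl2: tbl 0x53, slot 12 ⇒ 0x55007 (P1/RW1/US1/PS0)
  ✓ 0x5516D  — 3 lookups
#5 VA=0x600210AEB (r,kernel):
  lvl0: tbl 0x37, slot 24 ⇒ 0x59007 (P1/RW1/US1/PS0)
  lvl1: tbl 0x59, slot 1 ⇒ 0x5B007 (P1/RW1/US1/PS0)
  lvl2: tbl 0x5B, slot 16 ⇒ 0x5E007 (P1/RW1/US1/PS0)
  ✓ 0x5EAEB  — 3 lookups
#6 VA=0x600210AEB (r,kernel):
  TLB hit vpn=0x600210 → PA=0x5EAEB
#7 VA=0x540A00F09 (r,kernel):
  lvl0: tbl 0x37, slot 21 ⇒ 0x5F007 (P1/RW1/US1/PS0)
  lvl1: tbl 0x5F, slot 5 ⇒ 0x3D000 (P0/RW0/US0/PS0)
  ⇒ fault: PAGE_NOT_PRESENT  — 2 lookups

Access #4 PA: 0x5516D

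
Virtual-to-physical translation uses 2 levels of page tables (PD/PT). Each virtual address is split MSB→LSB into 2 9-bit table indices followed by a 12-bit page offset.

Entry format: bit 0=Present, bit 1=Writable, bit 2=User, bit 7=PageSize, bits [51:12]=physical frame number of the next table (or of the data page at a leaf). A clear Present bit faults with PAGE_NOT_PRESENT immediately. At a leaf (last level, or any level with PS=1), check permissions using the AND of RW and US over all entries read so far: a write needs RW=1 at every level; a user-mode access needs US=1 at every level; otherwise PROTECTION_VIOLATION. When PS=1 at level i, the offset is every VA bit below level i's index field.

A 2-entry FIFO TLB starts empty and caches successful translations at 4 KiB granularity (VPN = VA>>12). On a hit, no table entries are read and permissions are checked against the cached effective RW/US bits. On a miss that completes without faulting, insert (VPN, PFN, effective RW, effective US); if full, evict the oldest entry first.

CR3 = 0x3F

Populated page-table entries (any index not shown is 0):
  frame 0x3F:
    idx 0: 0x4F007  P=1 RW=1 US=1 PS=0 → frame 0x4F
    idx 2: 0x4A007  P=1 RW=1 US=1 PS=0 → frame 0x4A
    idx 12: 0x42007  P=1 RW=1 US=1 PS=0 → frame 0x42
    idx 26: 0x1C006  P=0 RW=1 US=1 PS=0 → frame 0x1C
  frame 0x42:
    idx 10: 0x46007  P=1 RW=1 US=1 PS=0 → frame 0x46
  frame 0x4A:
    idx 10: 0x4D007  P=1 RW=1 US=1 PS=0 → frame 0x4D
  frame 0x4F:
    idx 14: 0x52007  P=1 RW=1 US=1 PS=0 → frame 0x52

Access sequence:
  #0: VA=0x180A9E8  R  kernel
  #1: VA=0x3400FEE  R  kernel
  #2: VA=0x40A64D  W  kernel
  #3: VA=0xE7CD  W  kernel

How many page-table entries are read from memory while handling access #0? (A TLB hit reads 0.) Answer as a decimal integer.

Per-access translation:
#0 VA=0x180A9E8 (r,kernel):
  L0 @0x3F[12] → 0x42007  P=1,RW=1,US=1,PS=0
  L1 @0x42[10] → 0x46007  P=1,RW=1,US=1,PS=0
  ⇒ phys 0x469E8  [2 reads]
#1 VA=0x3400FEE (r,kernel):
  L0 @0x3F[26] → 0x1C006  P=0,RW=1,US=1,PS=0
  → PAGE_NOT_PRESENT  (1 entries read)
#2 VA=0x40A64D (w,kernel):
  L0 @0x3F[2] → 0x4A007  P=1,RW=1,US=1,PS=0
  L1 @0x4A[10] → 0x4D007  P=1,RW=1,US=1,PS=0
  ⇒ phys 0x4D64D  [2 reads]
#3 VA=0xE7CD (w,kernel):
  L0 @0x3F[0] → 0x4F007  P=1,RW=1,US=1,PS=0
  L1 @0x4F[14] → 0x52007  P=1,RW=1,US=1,PS=0
  ⇒ phys 0x527CD  [2 reads]

Entries read for #0: 2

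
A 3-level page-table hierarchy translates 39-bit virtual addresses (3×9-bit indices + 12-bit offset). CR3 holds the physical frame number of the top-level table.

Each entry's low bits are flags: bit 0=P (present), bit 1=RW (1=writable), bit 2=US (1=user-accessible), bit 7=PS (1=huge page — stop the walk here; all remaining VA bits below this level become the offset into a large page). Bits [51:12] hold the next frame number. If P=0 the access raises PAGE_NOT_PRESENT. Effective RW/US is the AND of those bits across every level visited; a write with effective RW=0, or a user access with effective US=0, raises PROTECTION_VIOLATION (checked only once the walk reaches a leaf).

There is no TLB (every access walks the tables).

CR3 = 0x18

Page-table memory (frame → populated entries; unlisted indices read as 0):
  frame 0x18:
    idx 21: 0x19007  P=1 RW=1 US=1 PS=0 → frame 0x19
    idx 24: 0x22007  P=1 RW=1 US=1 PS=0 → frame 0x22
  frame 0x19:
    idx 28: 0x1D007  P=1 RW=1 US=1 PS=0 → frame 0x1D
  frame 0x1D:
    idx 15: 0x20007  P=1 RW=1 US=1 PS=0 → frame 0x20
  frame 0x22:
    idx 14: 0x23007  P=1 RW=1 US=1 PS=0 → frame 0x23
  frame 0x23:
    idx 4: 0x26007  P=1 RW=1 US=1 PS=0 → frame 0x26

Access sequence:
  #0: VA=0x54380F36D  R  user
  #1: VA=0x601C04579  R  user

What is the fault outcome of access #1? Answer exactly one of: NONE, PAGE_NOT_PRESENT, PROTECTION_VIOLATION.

Per-access translation:
#0 VA=0x54380F36D (r,user):
  L0: frame=0x18 idx=21 entry=0x19007 [P=1 RW=1 US=1 PS=0]
  L1: frame=0x19 idx=28 entry=0x1D007 [P=1 RW=1 US=1 PS=0]
  L2: frame=0x1D idx=15 entry=0x20007 [P=1 RW=1 US=1 PS=0]
  → PA=0x2036D  (3 entries read)
#1 VA=0x601C04579 (r,user):
  L0: frame=0x18 idx=24 entry=0x22007 [P=1 RW=1 US=1 PS=0]
  L1: frame=0x22 idx=14 entry=0x23007 [P=1 RW=1 US=1 PS=0]
  L2: frame=0x23 idx=4 entry=0x26007 [P=1 RW=1 US=1 PS=0]
  → PA=0x26579  (3 entries read)

Access #1 fault: NONE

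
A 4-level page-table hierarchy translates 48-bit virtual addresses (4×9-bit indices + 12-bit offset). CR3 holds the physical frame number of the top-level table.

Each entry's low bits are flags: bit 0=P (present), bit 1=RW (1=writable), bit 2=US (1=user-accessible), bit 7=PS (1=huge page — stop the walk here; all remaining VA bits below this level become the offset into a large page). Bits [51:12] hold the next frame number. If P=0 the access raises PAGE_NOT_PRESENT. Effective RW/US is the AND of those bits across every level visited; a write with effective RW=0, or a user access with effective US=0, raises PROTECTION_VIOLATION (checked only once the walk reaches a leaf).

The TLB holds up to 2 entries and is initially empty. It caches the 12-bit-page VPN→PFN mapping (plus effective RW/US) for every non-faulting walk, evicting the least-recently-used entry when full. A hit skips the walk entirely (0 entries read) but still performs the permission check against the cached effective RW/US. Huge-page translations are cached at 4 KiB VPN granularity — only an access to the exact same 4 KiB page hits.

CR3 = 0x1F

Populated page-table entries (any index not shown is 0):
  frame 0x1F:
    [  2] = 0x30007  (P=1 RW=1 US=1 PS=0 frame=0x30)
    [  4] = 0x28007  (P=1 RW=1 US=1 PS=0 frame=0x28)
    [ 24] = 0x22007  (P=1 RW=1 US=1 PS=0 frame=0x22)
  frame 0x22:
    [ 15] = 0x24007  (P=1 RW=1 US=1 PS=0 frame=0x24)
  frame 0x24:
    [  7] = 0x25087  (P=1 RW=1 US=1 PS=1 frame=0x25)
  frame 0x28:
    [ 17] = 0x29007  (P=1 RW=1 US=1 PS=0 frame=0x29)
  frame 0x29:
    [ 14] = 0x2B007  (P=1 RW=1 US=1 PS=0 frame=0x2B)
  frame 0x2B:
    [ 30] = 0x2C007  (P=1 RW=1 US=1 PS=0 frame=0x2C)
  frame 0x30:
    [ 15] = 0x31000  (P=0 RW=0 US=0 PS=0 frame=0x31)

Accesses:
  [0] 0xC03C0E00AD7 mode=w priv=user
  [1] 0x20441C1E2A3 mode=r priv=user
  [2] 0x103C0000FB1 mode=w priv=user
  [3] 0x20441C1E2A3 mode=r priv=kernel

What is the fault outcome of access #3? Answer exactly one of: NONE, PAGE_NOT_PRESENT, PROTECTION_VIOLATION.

Per-access translation:
#0 VA=0xC03C0E00AD7 (w,user):
  lvl0: tbl 0x1F, slot 24 ⇒ 0x22007 (P1/RW1/US1/PS0)
  lvl1: tbl 0x22, slot 15 ⇒ 0x24007 (P1/RW1/US1/PS0)
  lvl2: tbl 0x24, slot 7 ⇒ 0x25087 (P1/RW1/US1/PS1)
  ✓ 0x25AD7 (huge @L2)  — 3 lookups
#1 VA=0x20441C1E2A3 (r,user):
  lvl0: tbl 0x1F, slot 4 ⇒ 0x28007 (P1/RW1/US1/PS0)
  lvl1: tbl 0x28, slot 17 ⇒ 0x29007 (P1/RW1/US1/PS0)
  lvl2: tbl 0x29, slot 14 ⇒ 0x2B007 (P1/RW1/US1/PS0)
  lvl3: tbl 0x2B, slot 30 ⇒ 0x2C007 (P1/RW1/US1/PS0)
  ✓ 0x2C2A3  — 4 lookups
#2 VA=0x103C0000FB1 (w,user):
  lvl0: tbl 0x1F, slot 2 ⇒ 0x30007 (P1/RW1/US1/PS0)
  lvl1: tbl 0x30, slot 15 ⇒ 0x31000 (P0/RW0/US0/PS0)
  ⇒ fault: PAGE_NOT_PRESENT  — 2 lookups
#3 VA=0x20441C1E2A3 (r,kernel):
  TLB hit vpn=0x20441C1E → PA=0x2C2A3

Access #3 fault: NONE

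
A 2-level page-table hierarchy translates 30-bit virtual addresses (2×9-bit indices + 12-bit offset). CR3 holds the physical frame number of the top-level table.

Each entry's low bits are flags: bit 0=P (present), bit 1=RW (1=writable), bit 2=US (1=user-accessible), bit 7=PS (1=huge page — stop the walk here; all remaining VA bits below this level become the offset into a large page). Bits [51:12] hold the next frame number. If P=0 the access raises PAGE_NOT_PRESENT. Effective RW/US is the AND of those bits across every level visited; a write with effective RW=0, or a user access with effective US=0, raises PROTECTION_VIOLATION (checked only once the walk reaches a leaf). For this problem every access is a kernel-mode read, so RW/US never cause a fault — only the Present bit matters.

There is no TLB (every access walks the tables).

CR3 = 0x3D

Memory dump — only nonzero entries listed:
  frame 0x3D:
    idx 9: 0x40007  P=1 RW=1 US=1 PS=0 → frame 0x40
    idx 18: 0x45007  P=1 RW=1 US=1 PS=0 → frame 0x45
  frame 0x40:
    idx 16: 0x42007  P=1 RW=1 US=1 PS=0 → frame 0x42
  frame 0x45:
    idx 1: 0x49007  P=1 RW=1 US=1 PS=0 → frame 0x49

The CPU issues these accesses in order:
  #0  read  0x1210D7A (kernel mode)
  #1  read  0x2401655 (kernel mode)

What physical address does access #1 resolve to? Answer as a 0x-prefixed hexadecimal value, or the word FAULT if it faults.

Per-access translation:
#0 VA=0x1210D7A (r,kernel):
  L0: frame=0x3D idx=9 entry=0x40007 [P=1 RW=1 US=1 PS=0]
  L1: frame=0x40 idx=16 entry=0x42007 [P=1 RW=1 US=1 PS=0]
  ⇒ phys 0x42D7A  [2 reads]
#1 VA=0x2401655 (r,kernel):
  L0: frame=0x3D idx=18 entry=0x45007 [P=1 RW=1 US=1 PS=0]
  L1: frame=0x45 idx=1 entry=0x49007 [P=1 RW=1 US=1 PS=0]
  ⇒ phys 0x49655  [2 reads]

Access #1 PA: 0x49655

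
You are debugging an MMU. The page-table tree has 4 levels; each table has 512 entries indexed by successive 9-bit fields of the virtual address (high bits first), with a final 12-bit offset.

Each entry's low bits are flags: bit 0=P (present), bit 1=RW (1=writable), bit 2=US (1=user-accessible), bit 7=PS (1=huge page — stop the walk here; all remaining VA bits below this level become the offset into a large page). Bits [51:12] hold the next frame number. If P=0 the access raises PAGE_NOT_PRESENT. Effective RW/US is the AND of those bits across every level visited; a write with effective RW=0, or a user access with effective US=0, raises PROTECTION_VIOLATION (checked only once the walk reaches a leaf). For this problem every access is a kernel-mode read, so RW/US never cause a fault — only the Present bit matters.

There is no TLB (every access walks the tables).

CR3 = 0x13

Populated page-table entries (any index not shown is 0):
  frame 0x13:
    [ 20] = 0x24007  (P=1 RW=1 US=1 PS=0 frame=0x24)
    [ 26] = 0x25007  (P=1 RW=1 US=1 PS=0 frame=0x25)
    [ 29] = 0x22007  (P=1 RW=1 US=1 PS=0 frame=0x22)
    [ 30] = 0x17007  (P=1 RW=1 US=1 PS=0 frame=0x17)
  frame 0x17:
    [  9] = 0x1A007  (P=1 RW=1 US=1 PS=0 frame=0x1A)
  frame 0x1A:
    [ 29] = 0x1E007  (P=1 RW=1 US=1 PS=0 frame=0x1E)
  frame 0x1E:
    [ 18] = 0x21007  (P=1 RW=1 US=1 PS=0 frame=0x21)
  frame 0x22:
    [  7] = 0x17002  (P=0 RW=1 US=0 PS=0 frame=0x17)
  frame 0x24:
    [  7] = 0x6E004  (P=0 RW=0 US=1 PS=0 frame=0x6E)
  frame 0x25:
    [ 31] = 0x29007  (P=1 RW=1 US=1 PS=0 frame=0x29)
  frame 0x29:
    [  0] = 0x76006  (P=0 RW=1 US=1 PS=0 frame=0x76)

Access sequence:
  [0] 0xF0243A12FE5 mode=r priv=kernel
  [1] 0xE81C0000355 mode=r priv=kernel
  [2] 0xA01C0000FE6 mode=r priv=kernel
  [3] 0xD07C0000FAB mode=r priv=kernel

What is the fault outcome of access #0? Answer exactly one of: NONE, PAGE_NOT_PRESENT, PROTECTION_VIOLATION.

Per-access translation:
#0 VA=0xF0243A12FE5 (r,kernel):
  L0 @0x13[30] → 0x17007  P=1,RW=1,US=1,PS=0
  L1 @0x17[9] → 0x1A007  P=1,RW=1,US=1,PS=0
  L2 @0x1A[29] → 0x1E007  P=1,RW=1,US=1,PS=0
  L3 @0x1E[18] → 0x21007  P=1,RW=1,US=1,PS=0
  ✓ 0x21FE5  — 4 lookups
#1 VA=0xE81C0000355 (r,kernel):
  L0 @0x13[29] → 0x22007  P=1,RW=1,US=1,PS=0
  L1 @0x22[7] → 0x17002  P=0,RW=1,US=0,PS=0
  ✗ PAGE_NOT_PRESENT  [2 reads]
#2 VA=0xA01C0000FE6 (r,kernel):
  L0 @0x13[20] → 0x24007  P=1,RW=1,US=1,PS=0
  L1 @0x24[7] → 0x6E004  P=0,RW=0,US=1,PS=0
  ✗ PAGE_NOT_PRESENT  [2 reads]
#3 VA=0xD07C0000FAB (r,kernel):
  L0 @0x13[26] → 0x25007  P=1,RW=1,US=1,PS=0
  L1 @0x25[31] → 0x29007  P=1,RW=1,US=1,PS=0
  L2 @0x29[0] → 0x76006  P=0,RW=1,US=1,PS=0
  ✗ PAGE_NOT_PRESENT  [3 reads]

Access #0 fault: NONE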